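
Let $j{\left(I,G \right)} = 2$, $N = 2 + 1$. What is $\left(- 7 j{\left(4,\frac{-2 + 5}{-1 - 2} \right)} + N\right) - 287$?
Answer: $-298$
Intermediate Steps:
$N = 3$
$\left(- 7 j{\left(4,\frac{-2 + 5}{-1 - 2} \right)} + N\right) - 287 = \left(\left(-7\right) 2 + 3\right) - 287 = \left(-14 + 3\right) - 287 = -11 - 287 = -298$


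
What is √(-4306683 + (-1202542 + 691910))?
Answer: I*√4817315 ≈ 2194.8*I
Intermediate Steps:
√(-4306683 + (-1202542 + 691910)) = √(-4306683 - 510632) = √(-4817315) = I*√4817315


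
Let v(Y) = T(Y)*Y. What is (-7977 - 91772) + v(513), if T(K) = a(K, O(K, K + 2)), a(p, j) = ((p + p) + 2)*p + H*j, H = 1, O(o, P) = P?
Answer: 270702178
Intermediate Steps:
a(p, j) = j + p*(2 + 2*p) (a(p, j) = ((p + p) + 2)*p + 1*j = (2*p + 2)*p + j = (2 + 2*p)*p + j = p*(2 + 2*p) + j = j + p*(2 + 2*p))
T(K) = 2 + 2*K**2 + 3*K (T(K) = (K + 2) + 2*K + 2*K**2 = (2 + K) + 2*K + 2*K**2 = 2 + 2*K**2 + 3*K)
v(Y) = Y*(2 + 2*Y**2 + 3*Y) (v(Y) = (2 + 2*Y**2 + 3*Y)*Y = Y*(2 + 2*Y**2 + 3*Y))
(-7977 - 91772) + v(513) = (-7977 - 91772) + 513*(2 + 2*513**2 + 3*513) = -99749 + 513*(2 + 2*263169 + 1539) = -99749 + 513*(2 + 526338 + 1539) = -99749 + 513*527879 = -99749 + 270801927 = 270702178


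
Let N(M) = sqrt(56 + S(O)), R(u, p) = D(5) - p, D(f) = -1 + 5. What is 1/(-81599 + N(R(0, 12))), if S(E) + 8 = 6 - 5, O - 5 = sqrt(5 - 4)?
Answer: -1/81592 ≈ -1.2256e-5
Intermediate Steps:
O = 6 (O = 5 + sqrt(5 - 4) = 5 + sqrt(1) = 5 + 1 = 6)
D(f) = 4
S(E) = -7 (S(E) = -8 + (6 - 5) = -8 + 1 = -7)
R(u, p) = 4 - p
N(M) = 7 (N(M) = sqrt(56 - 7) = sqrt(49) = 7)
1/(-81599 + N(R(0, 12))) = 1/(-81599 + 7) = 1/(-81592) = -1/81592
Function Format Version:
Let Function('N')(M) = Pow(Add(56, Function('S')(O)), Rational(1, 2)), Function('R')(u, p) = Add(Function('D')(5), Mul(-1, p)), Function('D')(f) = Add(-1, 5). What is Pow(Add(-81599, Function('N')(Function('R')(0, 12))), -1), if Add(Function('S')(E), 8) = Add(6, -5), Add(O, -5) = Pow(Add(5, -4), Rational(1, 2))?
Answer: Rational(-1, 81592) ≈ -1.2256e-5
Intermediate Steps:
O = 6 (O = Add(5, Pow(Add(5, -4), Rational(1, 2))) = Add(5, Pow(1, Rational(1, 2))) = Add(5, 1) = 6)
Function('D')(f) = 4
Function('S')(E) = -7 (Function('S')(E) = Add(-8, Add(6, -5)) = Add(-8, 1) = -7)
Function('R')(u, p) = Add(4, Mul(-1, p))
Function('N')(M) = 7 (Function('N')(M) = Pow(Add(56, -7), Rational(1, 2)) = Pow(49, Rational(1, 2)) = 7)
Pow(Add(-81599, Function('N')(Function('R')(0, 12))), -1) = Pow(Add(-81599, 7), -1) = Pow(-81592, -1) = Rational(-1, 81592)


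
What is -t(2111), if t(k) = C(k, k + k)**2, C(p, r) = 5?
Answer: -25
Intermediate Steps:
t(k) = 25 (t(k) = 5**2 = 25)
-t(2111) = -1*25 = -25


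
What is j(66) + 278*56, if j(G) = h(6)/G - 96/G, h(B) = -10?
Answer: 513691/33 ≈ 15566.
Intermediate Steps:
j(G) = -106/G (j(G) = -10/G - 96/G = -106/G)
j(66) + 278*56 = -106/66 + 278*56 = -106*1/66 + 15568 = -53/33 + 15568 = 513691/33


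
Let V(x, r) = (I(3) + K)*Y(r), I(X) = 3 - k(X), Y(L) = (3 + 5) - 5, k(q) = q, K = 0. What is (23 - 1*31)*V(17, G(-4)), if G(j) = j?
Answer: 0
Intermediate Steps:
Y(L) = 3 (Y(L) = 8 - 5 = 3)
I(X) = 3 - X
V(x, r) = 0 (V(x, r) = ((3 - 1*3) + 0)*3 = ((3 - 3) + 0)*3 = (0 + 0)*3 = 0*3 = 0)
(23 - 1*31)*V(17, G(-4)) = (23 - 1*31)*0 = (23 - 31)*0 = -8*0 = 0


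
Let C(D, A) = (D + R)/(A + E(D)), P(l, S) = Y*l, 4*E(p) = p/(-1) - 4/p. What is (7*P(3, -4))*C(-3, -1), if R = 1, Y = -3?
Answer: 1512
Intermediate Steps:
E(p) = -1/p - p/4 (E(p) = (p/(-1) - 4/p)/4 = (p*(-1) - 4/p)/4 = (-p - 4/p)/4 = -1/p - p/4)
P(l, S) = -3*l
C(D, A) = (1 + D)/(A - 1/D - D/4) (C(D, A) = (D + 1)/(A + (-1/D - D/4)) = (1 + D)/(A - 1/D - D/4))
(7*P(3, -4))*C(-3, -1) = (7*(-3*3))*(-4*(-3)*(1 - 3)/(4 - 1*(-3)*(-1*(-3) + 4*(-1)))) = (7*(-9))*(-4*(-3)*(-2)/(4 - 1*(-3)*(3 - 4))) = -(-252)*(-3)*(-2)/(4 - 1*(-3)*(-1)) = -(-252)*(-3)*(-2)/(4 - 3) = -(-252)*(-3)*(-2)/1 = -(-252)*(-3)*(-2) = -63*(-24) = 1512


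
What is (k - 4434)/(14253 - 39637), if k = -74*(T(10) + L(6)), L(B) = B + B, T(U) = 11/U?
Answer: 27017/126920 ≈ 0.21287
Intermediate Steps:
L(B) = 2*B
k = -4847/5 (k = -74*(11/10 + 2*6) = -74*(11*(⅒) + 12) = -74*(11/10 + 12) = -74*131/10 = -4847/5 ≈ -969.40)
(k - 4434)/(14253 - 39637) = (-4847/5 - 4434)/(14253 - 39637) = -27017/5/(-25384) = -27017/5*(-1/25384) = 27017/126920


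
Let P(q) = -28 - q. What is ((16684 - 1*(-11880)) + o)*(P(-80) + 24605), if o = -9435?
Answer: 471663753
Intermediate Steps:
((16684 - 1*(-11880)) + o)*(P(-80) + 24605) = ((16684 - 1*(-11880)) - 9435)*((-28 - 1*(-80)) + 24605) = ((16684 + 11880) - 9435)*((-28 + 80) + 24605) = (28564 - 9435)*(52 + 24605) = 19129*24657 = 471663753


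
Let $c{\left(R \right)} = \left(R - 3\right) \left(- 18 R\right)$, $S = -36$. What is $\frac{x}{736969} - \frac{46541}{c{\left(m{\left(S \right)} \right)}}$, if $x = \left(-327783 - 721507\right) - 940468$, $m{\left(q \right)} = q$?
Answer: $- \frac{15985889947}{18624680568} \approx -0.85832$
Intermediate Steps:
$x = -1989758$ ($x = -1049290 - 940468 = -1989758$)
$c{\left(R \right)} = - 18 R \left(-3 + R\right)$ ($c{\left(R \right)} = \left(-3 + R\right) \left(- 18 R\right) = - 18 R \left(-3 + R\right)$)
$\frac{x}{736969} - \frac{46541}{c{\left(m{\left(S \right)} \right)}} = - \frac{1989758}{736969} - \frac{46541}{18 \left(-36\right) \left(3 - -36\right)} = \left(-1989758\right) \frac{1}{736969} - \frac{46541}{18 \left(-36\right) \left(3 + 36\right)} = - \frac{1989758}{736969} - \frac{46541}{18 \left(-36\right) 39} = - \frac{1989758}{736969} - \frac{46541}{-25272} = - \frac{1989758}{736969} - - \frac{46541}{25272} = - \frac{1989758}{736969} + \frac{46541}{25272} = - \frac{15985889947}{18624680568}$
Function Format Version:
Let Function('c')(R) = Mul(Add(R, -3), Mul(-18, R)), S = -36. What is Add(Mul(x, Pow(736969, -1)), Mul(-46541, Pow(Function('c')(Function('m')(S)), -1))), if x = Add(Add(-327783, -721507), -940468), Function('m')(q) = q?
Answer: Rational(-15985889947, 18624680568) ≈ -0.85832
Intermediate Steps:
x = -1989758 (x = Add(-1049290, -940468) = -1989758)
Function('c')(R) = Mul(-18, R, Add(-3, R)) (Function('c')(R) = Mul(Add(-3, R), Mul(-18, R)) = Mul(-18, R, Add(-3, R)))
Add(Mul(x, Pow(736969, -1)), Mul(-46541, Pow(Function('c')(Function('m')(S)), -1))) = Add(Mul(-1989758, Pow(736969, -1)), Mul(-46541, Pow(Mul(18, -36, Add(3, Mul(-1, -36))), -1))) = Add(Mul(-1989758, Rational(1, 736969)), Mul(-46541, Pow(Mul(18, -36, Add(3, 36)), -1))) = Add(Rational(-1989758, 736969), Mul(-46541, Pow(Mul(18, -36, 39), -1))) = Add(Rational(-1989758, 736969), Mul(-46541, Pow(-25272, -1))) = Add(Rational(-1989758, 736969), Mul(-46541, Rational(-1, 25272))) = Add(Rational(-1989758, 736969), Rational(46541, 25272)) = Rational(-15985889947, 18624680568)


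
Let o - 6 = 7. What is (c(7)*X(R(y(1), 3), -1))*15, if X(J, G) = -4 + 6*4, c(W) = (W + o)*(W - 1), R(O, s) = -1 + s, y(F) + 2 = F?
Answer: 36000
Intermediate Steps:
o = 13 (o = 6 + 7 = 13)
y(F) = -2 + F
c(W) = (-1 + W)*(13 + W) (c(W) = (W + 13)*(W - 1) = (13 + W)*(-1 + W) = (-1 + W)*(13 + W))
X(J, G) = 20 (X(J, G) = -4 + 24 = 20)
(c(7)*X(R(y(1), 3), -1))*15 = ((-13 + 7² + 12*7)*20)*15 = ((-13 + 49 + 84)*20)*15 = (120*20)*15 = 2400*15 = 36000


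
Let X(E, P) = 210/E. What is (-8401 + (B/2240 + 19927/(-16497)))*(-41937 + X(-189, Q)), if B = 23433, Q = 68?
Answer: 117046043407171637/332579520 ≈ 3.5193e+8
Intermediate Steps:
(-8401 + (B/2240 + 19927/(-16497)))*(-41937 + X(-189, Q)) = (-8401 + (23433/2240 + 19927/(-16497)))*(-41937 + 210/(-189)) = (-8401 + (23433*(1/2240) + 19927*(-1/16497)))*(-41937 + 210*(-1/189)) = (-8401 + (23433/2240 - 19927/16497))*(-41937 - 10/9) = (-8401 + 341937721/36953280)*(-377443/9) = -310102567559/36953280*(-377443/9) = 117046043407171637/332579520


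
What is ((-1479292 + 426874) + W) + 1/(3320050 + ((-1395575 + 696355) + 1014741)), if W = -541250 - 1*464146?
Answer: -7481328901793/3635571 ≈ -2.0578e+6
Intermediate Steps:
W = -1005396 (W = -541250 - 464146 = -1005396)
((-1479292 + 426874) + W) + 1/(3320050 + ((-1395575 + 696355) + 1014741)) = ((-1479292 + 426874) - 1005396) + 1/(3320050 + ((-1395575 + 696355) + 1014741)) = (-1052418 - 1005396) + 1/(3320050 + (-699220 + 1014741)) = -2057814 + 1/(3320050 + 315521) = -2057814 + 1/3635571 = -7481328901793/3635571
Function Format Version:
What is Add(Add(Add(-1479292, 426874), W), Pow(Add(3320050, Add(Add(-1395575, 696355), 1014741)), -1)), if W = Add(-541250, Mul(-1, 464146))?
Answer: Rational(-7481328901793, 3635571) ≈ -2.0578e+6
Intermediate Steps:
W = -1005396 (W = Add(-541250, -464146) = -1005396)
Add(Add(Add(-1479292, 426874), W), Pow(Add(3320050, Add(Add(-1395575, 696355), 1014741)), -1)) = Add(Add(Add(-1479292, 426874), -1005396), Pow(Add(3320050, Add(Add(-1395575, 696355), 1014741)), -1)) = Add(Add(-1052418, -1005396), Pow(Add(3320050, Add(-699220, 1014741)), -1)) = Add(-2057814, Pow(Add(3320050, 315521), -1)) = Add(-2057814, Pow(3635571, -1)) = Add(-2057814, Rational(1, 3635571)) = Rational(-7481328901793, 3635571)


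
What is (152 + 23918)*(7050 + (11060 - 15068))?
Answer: 73220940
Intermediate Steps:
(152 + 23918)*(7050 + (11060 - 15068)) = 24070*(7050 - 4008) = 24070*3042 = 73220940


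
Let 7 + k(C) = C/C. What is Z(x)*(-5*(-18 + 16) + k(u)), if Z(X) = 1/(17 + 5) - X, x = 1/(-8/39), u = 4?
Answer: 433/22 ≈ 19.682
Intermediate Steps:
k(C) = -6 (k(C) = -7 + C/C = -7 + 1 = -6)
x = -39/8 (x = 1/(-8*1/39) = 1/(-8/39) = -39/8 ≈ -4.8750)
Z(X) = 1/22 - X
Z(x)*(-5*(-18 + 16) + k(u)) = (1/22 - 1*(-39/8))*(-5*(-18 + 16) - 6) = (1/22 + 39/8)*(-5*(-2) - 6) = 433*(10 - 6)/88 = (433/88)*4 = 433/22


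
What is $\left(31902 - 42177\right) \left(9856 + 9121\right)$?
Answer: $-194988675$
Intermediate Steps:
$\left(31902 - 42177\right) \left(9856 + 9121\right) = \left(-10275\right) 18977 = -194988675$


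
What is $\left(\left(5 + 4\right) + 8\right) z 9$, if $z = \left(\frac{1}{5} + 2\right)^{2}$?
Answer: $\frac{18513}{25} \approx 740.52$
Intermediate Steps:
$z = \frac{121}{25}$ ($z = \left(\frac{1}{5} + 2\right)^{2} = \left(\frac{11}{5}\right)^{2} = \frac{121}{25} \approx 4.84$)
$\left(\left(5 + 4\right) + 8\right) z 9 = \left(\left(5 + 4\right) + 8\right) \frac{121}{25} \cdot 9 = \left(9 + 8\right) \frac{121}{25} \cdot 9 = 17 \cdot \frac{121}{25} \cdot 9 = \frac{2057}{25} \cdot 9 = \frac{18513}{25}$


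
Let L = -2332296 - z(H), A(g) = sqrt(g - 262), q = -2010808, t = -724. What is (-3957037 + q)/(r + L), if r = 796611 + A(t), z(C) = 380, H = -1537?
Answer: 9166997829925/2359495685211 + 5967845*I*sqrt(986)/2359495685211 ≈ 3.8852 + 7.9421e-5*I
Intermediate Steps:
A(g) = sqrt(-262 + g)
L = -2332676 (L = -2332296 - 1*380 = -2332296 - 380 = -2332676)
r = 796611 + I*sqrt(986) (r = 796611 + sqrt(-262 - 724) = 796611 + sqrt(-986) = 796611 + I*sqrt(986) ≈ 7.9661e+5 + 31.401*I)
(-3957037 + q)/(r + L) = (-3957037 - 2010808)/((796611 + I*sqrt(986)) - 2332676) = -5967845/(-1536065 + I*sqrt(986))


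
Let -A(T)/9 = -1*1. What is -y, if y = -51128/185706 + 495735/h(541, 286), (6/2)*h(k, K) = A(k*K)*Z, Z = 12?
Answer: -5114395739/371412 ≈ -13770.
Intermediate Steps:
A(T) = 9 (A(T) = -(-9) = -9*(-1) = 9)
h(k, K) = 36 (h(k, K) = (9*12)/3 = (1/3)*108 = 36)
y = 5114395739/371412 (y = -51128/185706 + 495735/36 = -51128*1/185706 + 495735*(1/36) = -25564/92853 + 165245/12 = 5114395739/371412 ≈ 13770.)
-y = -1*5114395739/371412 = -5114395739/371412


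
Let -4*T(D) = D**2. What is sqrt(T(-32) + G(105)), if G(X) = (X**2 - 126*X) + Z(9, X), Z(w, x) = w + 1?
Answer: I*sqrt(2451) ≈ 49.508*I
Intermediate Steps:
Z(w, x) = 1 + w
G(X) = 10 + X**2 - 126*X (G(X) = (X**2 - 126*X) + (1 + 9) = (X**2 - 126*X) + 10 = 10 + X**2 - 126*X)
T(D) = -D**2/4
sqrt(T(-32) + G(105)) = sqrt(-1/4*(-32)**2 + (10 + 105**2 - 126*105)) = sqrt(-1/4*1024 + (10 + 11025 - 13230)) = sqrt(-256 - 2195) = sqrt(-2451) = I*sqrt(2451)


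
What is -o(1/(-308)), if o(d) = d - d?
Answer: 0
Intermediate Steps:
o(d) = 0
-o(1/(-308)) = -1*0 = 0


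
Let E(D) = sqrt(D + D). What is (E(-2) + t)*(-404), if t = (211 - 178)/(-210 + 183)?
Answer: 4444/9 - 808*I ≈ 493.78 - 808.0*I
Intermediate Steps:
t = -11/9 (t = 33/(-27) = 33*(-1/27) = -11/9 ≈ -1.2222)
E(D) = sqrt(2)*sqrt(D) (E(D) = sqrt(2*D) = sqrt(2)*sqrt(D))
(E(-2) + t)*(-404) = (sqrt(2)*sqrt(-2) - 11/9)*(-404) = (sqrt(2)*(I*sqrt(2)) - 11/9)*(-404) = (2*I - 11/9)*(-404) = (-11/9 + 2*I)*(-404) = 4444/9 - 808*I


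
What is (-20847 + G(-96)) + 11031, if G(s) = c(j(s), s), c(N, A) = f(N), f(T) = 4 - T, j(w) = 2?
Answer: -9814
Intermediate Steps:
c(N, A) = 4 - N
G(s) = 2 (G(s) = 4 - 1*2 = 4 - 2 = 2)
(-20847 + G(-96)) + 11031 = (-20847 + 2) + 11031 = -20845 + 11031 = -9814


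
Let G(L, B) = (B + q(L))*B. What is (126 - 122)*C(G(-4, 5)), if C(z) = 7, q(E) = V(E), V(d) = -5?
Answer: 28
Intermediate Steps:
q(E) = -5
G(L, B) = B*(-5 + B) (G(L, B) = (B - 5)*B = (-5 + B)*B = B*(-5 + B))
(126 - 122)*C(G(-4, 5)) = (126 - 122)*7 = 4*7 = 28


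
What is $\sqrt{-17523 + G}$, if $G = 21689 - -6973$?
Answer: $\sqrt{11139} \approx 105.54$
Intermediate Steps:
$G = 28662$ ($G = 21689 + 6973 = 28662$)
$\sqrt{-17523 + G} = \sqrt{-17523 + 28662} = \sqrt{11139}$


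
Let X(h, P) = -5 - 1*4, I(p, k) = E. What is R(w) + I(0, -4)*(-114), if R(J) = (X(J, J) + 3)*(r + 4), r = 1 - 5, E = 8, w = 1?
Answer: -912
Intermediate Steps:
r = -4
I(p, k) = 8
X(h, P) = -9 (X(h, P) = -5 - 4 = -9)
R(J) = 0 (R(J) = (-9 + 3)*(-4 + 4) = -6*0 = 0)
R(w) + I(0, -4)*(-114) = 0 + 8*(-114) = 0 - 912 = -912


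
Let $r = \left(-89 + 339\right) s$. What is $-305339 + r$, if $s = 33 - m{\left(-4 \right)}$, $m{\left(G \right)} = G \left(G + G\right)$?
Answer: $-305089$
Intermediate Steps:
$m{\left(G \right)} = 2 G^{2}$ ($m{\left(G \right)} = G 2 G = 2 G^{2}$)
$s = 1$ ($s = 33 - 2 \left(-4\right)^{2} = 33 - 2 \cdot 16 = 33 - 32 = 1$)
$r = 250$ ($r = \left(-89 + 339\right) 1 = 250 \cdot 1 = 250$)
$-305339 + r = -305339 + 250 = -305089$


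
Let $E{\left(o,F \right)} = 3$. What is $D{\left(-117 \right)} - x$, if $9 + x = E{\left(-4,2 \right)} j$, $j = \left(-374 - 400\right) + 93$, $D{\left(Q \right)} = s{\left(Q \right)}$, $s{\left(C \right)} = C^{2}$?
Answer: $15741$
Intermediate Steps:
$D{\left(Q \right)} = Q^{2}$
$j = -681$ ($j = -774 + 93 = -681$)
$x = -2052$ ($x = -9 + 3 \left(-681\right) = -9 - 2043 = -2052$)
$D{\left(-117 \right)} - x = \left(-117\right)^{2} - -2052 = 13689 + 2052 = 15741$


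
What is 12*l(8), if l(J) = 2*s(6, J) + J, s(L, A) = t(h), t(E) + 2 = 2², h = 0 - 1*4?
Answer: 144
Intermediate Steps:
h = -4 (h = 0 - 4 = -4)
t(E) = 2 (t(E) = -2 + 2² = -2 + 4 = 2)
s(L, A) = 2
l(J) = 4 + J (l(J) = 2*2 + J = 4 + J)
12*l(8) = 12*(4 + 8) = 12*12 = 144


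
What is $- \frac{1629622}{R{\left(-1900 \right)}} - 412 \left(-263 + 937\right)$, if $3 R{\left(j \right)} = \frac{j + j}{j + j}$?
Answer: $-5166554$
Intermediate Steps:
$R{\left(j \right)} = \frac{1}{3}$ ($R{\left(j \right)} = \frac{\left(j + j\right) \frac{1}{j + j}}{3} = \frac{2 j \frac{1}{2 j}}{3} = \frac{1}{3} \cdot 1 = \frac{1}{3}$)
$- \frac{1629622}{R{\left(-1900 \right)}} - 412 \left(-263 + 937\right) = - 1629622 \frac{1}{\frac{1}{3}} - 412 \left(-263 + 937\right) = \left(-1629622\right) 3 - 277688 = -4888866 - 277688 = -5166554$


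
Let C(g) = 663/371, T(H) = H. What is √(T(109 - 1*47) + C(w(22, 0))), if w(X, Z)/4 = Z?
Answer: √8779715/371 ≈ 7.9867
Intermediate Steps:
w(X, Z) = 4*Z
C(g) = 663/371 (C(g) = 663*(1/371) = 663/371)
√(T(109 - 1*47) + C(w(22, 0))) = √((109 - 1*47) + 663/371) = √((109 - 47) + 663/371) = √(62 + 663/371) = √(23665/371) = √8779715/371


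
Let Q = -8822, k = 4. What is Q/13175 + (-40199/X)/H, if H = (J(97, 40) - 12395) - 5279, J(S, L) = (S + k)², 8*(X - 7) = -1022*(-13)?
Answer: -437679235526/656805146025 ≈ -0.66638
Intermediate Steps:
X = 6671/4 (X = 7 + (-1022*(-13))/8 = 7 + (⅛)*13286 = 7 + 6643/4 = 6671/4 ≈ 1667.8)
J(S, L) = (4 + S)² (J(S, L) = (S + 4)² = (4 + S)²)
H = -7473 (H = ((4 + 97)² - 12395) - 5279 = (101² - 12395) - 5279 = (10201 - 12395) - 5279 = -2194 - 5279 = -7473)
Q/13175 + (-40199/X)/H = -8822/13175 - 40199/6671/4/(-7473) = -8822*1/13175 - 40199*4/6671*(-1/7473) = -8822/13175 - 160796/6671*(-1/7473) = -8822/13175 + 160796/49852383 = -437679235526/656805146025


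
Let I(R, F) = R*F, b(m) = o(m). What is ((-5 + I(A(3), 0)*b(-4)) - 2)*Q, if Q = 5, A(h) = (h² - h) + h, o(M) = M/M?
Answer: -35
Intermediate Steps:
o(M) = 1
b(m) = 1
A(h) = h²
I(R, F) = F*R
((-5 + I(A(3), 0)*b(-4)) - 2)*Q = ((-5 + (0*3²)*1) - 2)*5 = ((-5 + (0*9)*1) - 2)*5 = ((-5 + 0*1) - 2)*5 = ((-5 + 0) - 2)*5 = (-5 - 2)*5 = -7*5 = -35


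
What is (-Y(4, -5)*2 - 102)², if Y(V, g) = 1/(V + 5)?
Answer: 846400/81 ≈ 10449.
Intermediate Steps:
Y(V, g) = 1/(5 + V)
(-Y(4, -5)*2 - 102)² = (-1/(5 + 4)*2 - 102)² = (-1/9*2 - 102)² = (-1*⅑*2 - 102)² = (-⅑*2 - 102)² = (-2/9 - 102)² = (-920/9)² = 846400/81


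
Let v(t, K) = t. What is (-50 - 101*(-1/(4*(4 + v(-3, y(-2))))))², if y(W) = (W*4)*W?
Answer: 9801/16 ≈ 612.56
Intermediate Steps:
y(W) = 4*W² (y(W) = (4*W)*W = 4*W²)
(-50 - 101*(-1/(4*(4 + v(-3, y(-2))))))² = (-50 - 101*(-1/(4*(4 - 3))))² = (-50 - 101/((-4*1)))² = (-50 - 101/(-4))² = (-50 - 101*(-¼))² = (-50 + 101/4)² = (-99/4)² = 9801/16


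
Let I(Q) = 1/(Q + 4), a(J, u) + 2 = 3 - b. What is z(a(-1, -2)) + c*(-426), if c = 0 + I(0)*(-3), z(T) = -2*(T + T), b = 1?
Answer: 639/2 ≈ 319.50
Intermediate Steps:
a(J, u) = 0 (a(J, u) = -2 + (3 - 1*1) = -2 + (3 - 1) = -2 + 2 = 0)
I(Q) = 1/(4 + Q)
z(T) = -4*T
c = -3/4 (c = 0 - 3/(4 + 0) = 0 - 3/4 = -3/4 ≈ -0.75000)
z(a(-1, -2)) + c*(-426) = -4*0 - 3/4*(-426) = 0 + 639/2 = 639/2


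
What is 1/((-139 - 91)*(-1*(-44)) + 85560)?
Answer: 1/75440 ≈ 1.3256e-5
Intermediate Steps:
1/((-139 - 91)*(-1*(-44)) + 85560) = 1/(-230*44 + 85560) = 1/(-10120 + 85560) = 1/75440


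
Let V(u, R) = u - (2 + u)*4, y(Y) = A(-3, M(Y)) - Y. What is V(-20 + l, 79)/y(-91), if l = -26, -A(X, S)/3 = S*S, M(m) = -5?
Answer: 65/8 ≈ 8.1250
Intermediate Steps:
A(X, S) = -3*S² (A(X, S) = -3*S*S = -3*S²)
y(Y) = -75 - Y (y(Y) = -3*(-5)² - Y = -3*25 - Y = -75 - Y)
V(u, R) = -8 - 3*u (V(u, R) = u - (8 + 4*u) = u + (-8 - 4*u) = -8 - 3*u)
V(-20 + l, 79)/y(-91) = (-8 - 3*(-20 - 26))/(-75 - 1*(-91)) = (-8 - 3*(-46))/(-75 + 91) = (-8 + 138)/16 = 130*(1/16) = 65/8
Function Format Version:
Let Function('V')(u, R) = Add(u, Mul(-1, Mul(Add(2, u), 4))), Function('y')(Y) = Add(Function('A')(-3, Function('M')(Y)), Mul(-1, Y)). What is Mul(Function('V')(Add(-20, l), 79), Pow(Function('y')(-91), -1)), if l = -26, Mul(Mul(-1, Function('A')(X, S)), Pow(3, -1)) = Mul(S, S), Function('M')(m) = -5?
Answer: Rational(65, 8) ≈ 8.1250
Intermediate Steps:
Function('A')(X, S) = Mul(-3, Pow(S, 2)) (Function('A')(X, S) = Mul(-3, Mul(S, S)) = Mul(-3, Pow(S, 2)))
Function('y')(Y) = Add(-75, Mul(-1, Y)) (Function('y')(Y) = Add(Mul(-3, Pow(-5, 2)), Mul(-1, Y)) = Add(Mul(-3, 25), Mul(-1, Y)) = Add(-75, Mul(-1, Y)))
Function('V')(u, R) = Add(-8, Mul(-3, u)) (Function('V')(u, R) = Add(u, Mul(-1, Add(8, Mul(4, u)))) = Add(u, Add(-8, Mul(-4, u))) = Add(-8, Mul(-3, u)))
Mul(Function('V')(Add(-20, l), 79), Pow(Function('y')(-91), -1)) = Mul(Add(-8, Mul(-3, Add(-20, -26))), Pow(Add(-75, Mul(-1, -91)), -1)) = Mul(Add(-8, Mul(-3, -46)), Pow(Add(-75, 91), -1)) = Mul(Add(-8, 138), Pow(16, -1)) = Mul(130, Rational(1, 16)) = Rational(65, 8)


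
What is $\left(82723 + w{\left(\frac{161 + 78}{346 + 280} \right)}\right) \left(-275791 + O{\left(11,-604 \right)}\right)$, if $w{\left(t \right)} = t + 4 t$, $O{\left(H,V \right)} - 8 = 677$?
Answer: $- \frac{7123291184529}{313} \approx -2.2758 \cdot 10^{10}$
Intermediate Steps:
$O{\left(H,V \right)} = 685$ ($O{\left(H,V \right)} = 8 + 677 = 685$)
$w{\left(t \right)} = 5 t$
$\left(82723 + w{\left(\frac{161 + 78}{346 + 280} \right)}\right) \left(-275791 + O{\left(11,-604 \right)}\right) = \left(82723 + 5 \frac{161 + 78}{346 + 280}\right) \left(-275791 + 685\right) = \left(82723 + 5 \cdot \frac{239}{626}\right) \left(-275106\right) = \left(82723 + \frac{1195}{626}\right) \left(-275106\right) = \frac{51785793}{626} \left(-275106\right) = - \frac{7123291184529}{313}$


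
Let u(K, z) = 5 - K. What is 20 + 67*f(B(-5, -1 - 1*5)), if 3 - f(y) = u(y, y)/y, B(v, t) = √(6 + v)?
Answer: -47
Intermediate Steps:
f(y) = 3 - (5 - y)/y
20 + 67*f(B(-5, -1 - 1*5)) = 20 + 67*(4 - 5/√(6 - 5)) = 20 + 67*(4 - 5/(√1)) = 20 + 67*(4 - 5/1) = 20 + 67*(4 - 5*1) = 20 + 67*(4 - 5) = 20 + 67*(-1) = 20 - 67 = -47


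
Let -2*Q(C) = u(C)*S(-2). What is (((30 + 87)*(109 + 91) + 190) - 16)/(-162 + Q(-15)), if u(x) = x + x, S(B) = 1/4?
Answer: -31432/211 ≈ -148.97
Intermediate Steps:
S(B) = 1/4
u(x) = 2*x
Q(C) = -C/4 (Q(C) = -2*C/(2*4) = -C/4)
(((30 + 87)*(109 + 91) + 190) - 16)/(-162 + Q(-15)) = (((30 + 87)*(109 + 91) + 190) - 16)/(-162 - 1/4*(-15)) = ((117*200 + 190) - 16)/(-162 + 15/4) = ((23400 + 190) - 16)/(-633/4) = (23590 - 16)*(-4/633) = 23574*(-4/633) = -31432/211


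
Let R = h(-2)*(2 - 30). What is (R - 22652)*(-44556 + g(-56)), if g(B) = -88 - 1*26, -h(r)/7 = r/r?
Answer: 1003109520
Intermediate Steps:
h(r) = -7 (h(r) = -7*r/r = -7*1 = -7)
g(B) = -114 (g(B) = -88 - 26 = -114)
R = 196 (R = -7*(2 - 30) = -7*(-28) = 196)
(R - 22652)*(-44556 + g(-56)) = (196 - 22652)*(-44556 - 114) = -22456*(-44670) = 1003109520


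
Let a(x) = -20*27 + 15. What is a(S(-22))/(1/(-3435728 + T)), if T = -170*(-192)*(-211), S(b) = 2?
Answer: 5419453200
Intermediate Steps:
T = -6887040 (T = 32640*(-211) = -6887040)
a(x) = -525 (a(x) = -540 + 15 = -525)
a(S(-22))/(1/(-3435728 + T)) = -525/(1/(-3435728 - 6887040)) = -525/(1/(-10322768)) = -525/(-1/10322768) = -525*(-10322768) = 5419453200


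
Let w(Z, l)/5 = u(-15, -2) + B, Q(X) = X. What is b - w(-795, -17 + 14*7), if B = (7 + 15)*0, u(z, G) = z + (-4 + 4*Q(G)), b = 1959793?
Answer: 1959928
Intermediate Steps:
u(z, G) = -4 + z + 4*G (u(z, G) = z + (-4 + 4*G) = -4 + z + 4*G)
B = 0 (B = 22*0 = 0)
w(Z, l) = -135 (w(Z, l) = 5*((-4 - 15 + 4*(-2)) + 0) = 5*((-4 - 15 - 8) + 0) = 5*(-27 + 0) = 5*(-27) = -135)
b - w(-795, -17 + 14*7) = 1959793 - 1*(-135) = 1959793 + 135 = 1959928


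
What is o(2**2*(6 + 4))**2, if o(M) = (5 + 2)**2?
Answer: 2401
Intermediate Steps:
o(M) = 49 (o(M) = 7**2 = 49)
o(2**2*(6 + 4))**2 = 49**2 = 2401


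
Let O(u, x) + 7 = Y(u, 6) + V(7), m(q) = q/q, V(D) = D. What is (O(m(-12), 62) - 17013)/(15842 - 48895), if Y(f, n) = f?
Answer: 17012/33053 ≈ 0.51469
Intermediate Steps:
m(q) = 1
O(u, x) = u (O(u, x) = -7 + (u + 7) = -7 + (7 + u) = u)
(O(m(-12), 62) - 17013)/(15842 - 48895) = (1 - 17013)/(15842 - 48895) = -17012/(-33053) = -17012*(-1/33053) = 17012/33053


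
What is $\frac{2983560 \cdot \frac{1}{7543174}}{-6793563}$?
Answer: $- \frac{497260}{8540837964827} \approx -5.8221 \cdot 10^{-8}$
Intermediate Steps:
$\frac{2983560 \cdot \frac{1}{7543174}}{-6793563} = 2983560 \cdot \frac{1}{7543174} \left(- \frac{1}{6793563}\right) = \frac{1491780}{3771587} \left(- \frac{1}{6793563}\right) = - \frac{497260}{8540837964827}$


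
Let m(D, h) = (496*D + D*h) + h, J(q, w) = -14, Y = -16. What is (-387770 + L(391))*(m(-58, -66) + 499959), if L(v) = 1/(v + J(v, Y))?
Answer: -69433041378417/377 ≈ -1.8417e+11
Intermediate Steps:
m(D, h) = h + 496*D + D*h
L(v) = 1/(-14 + v) (L(v) = 1/(v - 14) = 1/(-14 + v))
(-387770 + L(391))*(m(-58, -66) + 499959) = (-387770 + 1/(-14 + 391))*((-66 + 496*(-58) - 58*(-66)) + 499959) = (-387770 + 1/377)*((-66 - 28768 + 3828) + 499959) = (-387770 + 1/377)*(-25006 + 499959) = -146189289/377*474953 = -69433041378417/377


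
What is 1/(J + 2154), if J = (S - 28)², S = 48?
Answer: 1/2554 ≈ 0.00039154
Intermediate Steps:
J = 400 (J = (48 - 28)² = 20² = 400)
1/(J + 2154) = 1/(400 + 2154) = 1/2554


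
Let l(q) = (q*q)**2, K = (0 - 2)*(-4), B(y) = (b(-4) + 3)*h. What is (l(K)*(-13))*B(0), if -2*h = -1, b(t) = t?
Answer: 26624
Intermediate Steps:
h = 1/2 (h = -1/2*(-1) = 1/2 ≈ 0.50000)
B(y) = -1/2 (B(y) = (-4 + 3)*(1/2) = -1*1/2 = -1/2)
K = 8 (K = -2*(-4) = 8)
l(q) = q**4 (l(q) = (q**2)**2 = q**4)
(l(K)*(-13))*B(0) = (8**4*(-13))*(-1/2) = (4096*(-13))*(-1/2) = -53248*(-1/2) = 26624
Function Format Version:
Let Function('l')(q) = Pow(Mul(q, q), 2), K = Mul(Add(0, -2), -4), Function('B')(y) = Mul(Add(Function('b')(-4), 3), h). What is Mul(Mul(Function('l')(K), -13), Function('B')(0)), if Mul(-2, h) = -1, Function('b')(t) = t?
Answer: 26624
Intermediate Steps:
h = Rational(1, 2) (h = Mul(Rational(-1, 2), -1) = Rational(1, 2) ≈ 0.50000)
Function('B')(y) = Rational(-1, 2) (Function('B')(y) = Mul(Add(-4, 3), Rational(1, 2)) = Mul(-1, Rational(1, 2)) = Rational(-1, 2))
K = 8 (K = Mul(-2, -4) = 8)
Function('l')(q) = Pow(q, 4) (Function('l')(q) = Pow(Pow(q, 2), 2) = Pow(q, 4))
Mul(Mul(Function('l')(K), -13), Function('B')(0)) = Mul(Mul(Pow(8, 4), -13), Rational(-1, 2)) = Mul(Mul(4096, -13), Rational(-1, 2)) = Mul(-53248, Rational(-1, 2)) = 26624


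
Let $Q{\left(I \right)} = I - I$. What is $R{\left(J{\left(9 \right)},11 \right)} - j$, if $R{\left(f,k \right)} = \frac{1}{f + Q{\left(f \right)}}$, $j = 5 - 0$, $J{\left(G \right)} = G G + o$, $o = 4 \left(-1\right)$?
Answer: $- \frac{384}{77} \approx -4.987$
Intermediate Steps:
$o = -4$
$J{\left(G \right)} = -4 + G^{2}$ ($J{\left(G \right)} = G G - 4 = G^{2} - 4 = -4 + G^{2}$)
$j = 5$ ($j = 5 + 0 = 5$)
$Q{\left(I \right)} = 0$
$R{\left(f,k \right)} = \frac{1}{f}$ ($R{\left(f,k \right)} = \frac{1}{f + 0} = \frac{1}{f}$)
$R{\left(J{\left(9 \right)},11 \right)} - j = \frac{1}{-4 + 9^{2}} - 5 = \frac{1}{-4 + 81} - 5 = \frac{1}{77} - 5 = - \frac{384}{77}$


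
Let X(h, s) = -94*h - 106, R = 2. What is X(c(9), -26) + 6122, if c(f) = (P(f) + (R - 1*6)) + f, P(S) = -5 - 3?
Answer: 6298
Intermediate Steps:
P(S) = -8
c(f) = -12 + f (c(f) = (-8 + (2 - 1*6)) + f = (-8 + (2 - 6)) + f = (-8 - 4) + f = -12 + f)
X(h, s) = -106 - 94*h
X(c(9), -26) + 6122 = (-106 - 94*(-12 + 9)) + 6122 = (-106 - 94*(-3)) + 6122 = (-106 + 282) + 6122 = 176 + 6122 = 6298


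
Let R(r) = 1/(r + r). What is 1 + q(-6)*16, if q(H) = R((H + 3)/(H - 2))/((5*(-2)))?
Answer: -17/15 ≈ -1.1333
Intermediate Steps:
R(r) = 1/(2*r)
q(H) = -(-2 + H)/(20*(3 + H)) (q(H) = (1/(2*(((H + 3)/(H - 2)))))/((5*(-2))) = (1/(2*(((3 + H)/(-2 + H)))))/(-10) = (1/(2*(((3 + H)/(-2 + H)))))*(-⅒) = (((-2 + H)/(3 + H))/2)*(-⅒) = ((-2 + H)/(2*(3 + H)))*(-⅒) = -(-2 + H)/(20*(3 + H)))
1 + q(-6)*16 = 1 + ((2 - 1*(-6))/(20*(3 - 6)))*16 = 1 + ((1/20)*(2 + 6)/(-3))*16 = 1 + ((1/20)*(-⅓)*8)*16 = 1 - 2/15*16 = 1 - 32/15 = -17/15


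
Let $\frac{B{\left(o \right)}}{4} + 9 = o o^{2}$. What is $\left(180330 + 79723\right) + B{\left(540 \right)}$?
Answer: $630116017$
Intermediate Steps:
$B{\left(o \right)} = -36 + 4 o^{3}$ ($B{\left(o \right)} = -36 + 4 o o^{2} = -36 + 4 o^{3}$)
$\left(180330 + 79723\right) + B{\left(540 \right)} = \left(180330 + 79723\right) - \left(36 - 4 \cdot 540^{3}\right) = 260053 + \left(-36 + 4 \cdot 157464000\right) = 260053 + \left(-36 + 629856000\right) = 260053 + 629855964 = 630116017$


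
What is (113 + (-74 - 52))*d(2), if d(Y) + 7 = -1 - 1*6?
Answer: 182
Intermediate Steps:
d(Y) = -14 (d(Y) = -7 + (-1 - 1*6) = -7 + (-1 - 6) = -7 - 7 = -14)
(113 + (-74 - 52))*d(2) = (113 + (-74 - 52))*(-14) = (113 - 126)*(-14) = -13*(-14) = 182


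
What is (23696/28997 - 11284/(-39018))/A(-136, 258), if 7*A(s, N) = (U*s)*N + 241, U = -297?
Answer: 625886338/842199820137903 ≈ 7.4316e-7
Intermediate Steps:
A(s, N) = 241/7 - 297*N*s/7 (A(s, N) = ((-297*s)*N + 241)/7 = (-297*N*s + 241)/7 = (241 - 297*N*s)/7 = 241/7 - 297*N*s/7)
(23696/28997 - 11284/(-39018))/A(-136, 258) = (23696/28997 - 11284/(-39018))/(241/7 - 297/7*258*(-136)) = (23696*(1/28997) - 11284*(-1/39018))/(241/7 + 10421136/7) = (23696/28997 + 806/2787)/(10421377/7) = (89412334/80814639)*(7/10421377) = 625886338/842199820137903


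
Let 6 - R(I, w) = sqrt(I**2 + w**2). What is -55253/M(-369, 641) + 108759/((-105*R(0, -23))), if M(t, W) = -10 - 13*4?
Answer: 5017603/5270 ≈ 952.11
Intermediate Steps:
R(I, w) = 6 - sqrt(I**2 + w**2)
M(t, W) = -62 (M(t, W) = -10 - 52 = -62)
-55253/M(-369, 641) + 108759/((-105*R(0, -23))) = -55253/(-62) + 108759/((-105*(6 - sqrt(0**2 + (-23)**2)))) = -55253*(-1/62) + 108759/((-105*(6 - sqrt(0 + 529)))) = 55253/62 + 108759/((-105*(6 - sqrt(529)))) = 55253/62 + 108759/((-105*(6 - 1*23))) = 55253/62 + 108759/((-105*(6 - 23))) = 55253/62 + 108759/((-105*(-17))) = 55253/62 + 108759/1785 = 55253/62 + 108759*(1/1785) = 55253/62 + 5179/85 = 5017603/5270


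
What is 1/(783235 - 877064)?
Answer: -1/93829 ≈ -1.0658e-5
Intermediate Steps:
1/(783235 - 877064) = 1/(-93829) = -1/93829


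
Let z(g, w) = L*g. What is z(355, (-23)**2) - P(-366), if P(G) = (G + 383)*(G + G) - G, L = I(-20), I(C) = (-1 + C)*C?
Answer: 161178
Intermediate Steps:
I(C) = C*(-1 + C)
L = 420 (L = -20*(-1 - 20) = -20*(-21) = 420)
z(g, w) = 420*g
P(G) = -G + 2*G*(383 + G) (P(G) = (383 + G)*(2*G) - G = 2*G*(383 + G) - G = -G + 2*G*(383 + G))
z(355, (-23)**2) - P(-366) = 420*355 - (-366)*(765 + 2*(-366)) = 149100 - (-366)*(765 - 732) = 149100 - (-366)*33 = 149100 - 1*(-12078) = 149100 + 12078 = 161178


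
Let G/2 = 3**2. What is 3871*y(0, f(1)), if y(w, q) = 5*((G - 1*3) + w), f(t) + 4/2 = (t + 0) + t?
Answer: 290325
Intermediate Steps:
G = 18 (G = 2*3**2 = 2*9 = 18)
f(t) = -2 + 2*t (f(t) = -2 + ((t + 0) + t) = -2 + (t + t) = -2 + 2*t)
y(w, q) = 75 + 5*w (y(w, q) = 5*((18 - 1*3) + w) = 5*((18 - 3) + w) = 5*(15 + w) = 75 + 5*w)
3871*y(0, f(1)) = 3871*(75 + 5*0) = 3871*(75 + 0) = 3871*75 = 290325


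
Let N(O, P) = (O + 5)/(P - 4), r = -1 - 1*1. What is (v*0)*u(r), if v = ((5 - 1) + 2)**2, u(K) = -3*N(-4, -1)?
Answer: 0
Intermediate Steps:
r = -2 (r = -1 - 1 = -2)
N(O, P) = (5 + O)/(-4 + P)
u(K) = 3/5 (u(K) = -3*(5 - 4)/(-4 - 1) = -3/(-5) = -(-3)/5 = -3*(-1/5) = 3/5)
v = 36 (v = (4 + 2)**2 = 6**2 = 36)
(v*0)*u(r) = (36*0)*(3/5) = 0*(3/5) = 0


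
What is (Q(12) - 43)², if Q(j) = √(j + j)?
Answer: 1873 - 172*√6 ≈ 1451.7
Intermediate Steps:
Q(j) = √2*√j (Q(j) = √(2*j) = √2*√j)
(Q(12) - 43)² = (√2*√12 - 43)² = (√2*(2*√3) - 43)² = (2*√6 - 43)² = (-43 + 2*√6)²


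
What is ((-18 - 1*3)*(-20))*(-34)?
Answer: -14280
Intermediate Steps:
((-18 - 1*3)*(-20))*(-34) = ((-18 - 3)*(-20))*(-34) = -21*(-20)*(-34) = 420*(-34) = -14280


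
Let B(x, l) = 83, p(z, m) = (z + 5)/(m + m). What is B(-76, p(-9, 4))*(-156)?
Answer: -12948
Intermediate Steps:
p(z, m) = (5 + z)/(2*m) (p(z, m) = (5 + z)/((2*m)) = (5 + z)*(1/(2*m)) = (5 + z)/(2*m))
B(-76, p(-9, 4))*(-156) = 83*(-156) = -12948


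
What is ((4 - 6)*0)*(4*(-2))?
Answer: 0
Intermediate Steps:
((4 - 6)*0)*(4*(-2)) = -2*0*(-8) = 0*(-8) = 0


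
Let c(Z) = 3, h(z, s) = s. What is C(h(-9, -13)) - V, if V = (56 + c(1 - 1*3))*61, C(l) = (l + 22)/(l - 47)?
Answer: -71983/20 ≈ -3599.1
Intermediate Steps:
C(l) = (22 + l)/(-47 + l)
V = 3599 (V = (56 + 3)*61 = 59*61 = 3599)
C(h(-9, -13)) - V = (22 - 13)/(-47 - 13) - 1*3599 = 9/(-60) - 3599 = -1/60*9 - 3599 = -3/20 - 3599 = -71983/20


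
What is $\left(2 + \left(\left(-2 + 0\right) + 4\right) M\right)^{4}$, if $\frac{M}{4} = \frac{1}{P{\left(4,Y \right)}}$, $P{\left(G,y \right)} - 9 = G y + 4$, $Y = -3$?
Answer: $10000$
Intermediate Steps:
$P{\left(G,y \right)} = 13 + G y$ ($P{\left(G,y \right)} = 9 + \left(G y + 4\right) = 9 + \left(4 + G y\right) = 13 + G y$)
$M = 4$ ($M = \frac{4}{13 + 4 \left(-3\right)} = \frac{4}{13 - 12} = \frac{4}{1} = 4 \cdot 1 = 4$)
$\left(2 + \left(\left(-2 + 0\right) + 4\right) M\right)^{4} = \left(2 + \left(\left(-2 + 0\right) + 4\right) 4\right)^{4} = \left(2 + \left(-2 + 4\right) 4\right)^{4} = \left(2 + 2 \cdot 4\right)^{4} = \left(2 + 8\right)^{4} = 10^{4} = 10000$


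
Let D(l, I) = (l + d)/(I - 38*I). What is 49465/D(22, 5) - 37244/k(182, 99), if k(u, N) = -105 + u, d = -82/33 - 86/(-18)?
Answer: -29042759/77 ≈ -3.7718e+5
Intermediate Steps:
d = 227/99 (d = -82*1/33 - 86*(-1/18) = -82/33 + 43/9 = 227/99 ≈ 2.2929)
D(l, I) = -(227/99 + l)/(37*I) (D(l, I) = (l + 227/99)/(I - 38*I) = (227/99 + l)/((-37*I)) = (227/99 + l)*(-1/(37*I)) = -(227/99 + l)/(37*I))
49465/D(22, 5) - 37244/k(182, 99) = 49465/(((1/3663)*(-227 - 99*22)/5)) - 37244/(-105 + 182) = 49465/(((1/3663)*(1/5)*(-227 - 2178))) - 37244/77 = 49465/(((1/3663)*(1/5)*(-2405))) - 37244*1/77 = 49465/(-13/99) - 37244/77 = 49465*(-99/13) - 37244/77 = -376695 - 37244/77 = -29042759/77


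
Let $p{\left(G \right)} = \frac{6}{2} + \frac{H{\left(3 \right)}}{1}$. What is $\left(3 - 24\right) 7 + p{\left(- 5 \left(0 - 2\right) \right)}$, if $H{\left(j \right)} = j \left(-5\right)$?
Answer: $-159$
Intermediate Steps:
$H{\left(j \right)} = - 5 j$
$p{\left(G \right)} = -12$ ($p{\left(G \right)} = \frac{6}{2} + \frac{\left(-5\right) 3}{1} = 6 \cdot \frac{1}{2} - 15 = 3 - 15 = -12$)
$\left(3 - 24\right) 7 + p{\left(- 5 \left(0 - 2\right) \right)} = \left(3 - 24\right) 7 - 12 = \left(-21\right) 7 - 12 = -147 - 12 = -159$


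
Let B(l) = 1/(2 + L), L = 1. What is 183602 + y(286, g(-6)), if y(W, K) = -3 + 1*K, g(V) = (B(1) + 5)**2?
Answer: 1652647/9 ≈ 1.8363e+5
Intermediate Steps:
B(l) = 1/3 (B(l) = 1/(2 + 1) = 1/3)
g(V) = 256/9 (g(V) = (1/3 + 5)**2 = (16/3)**2 = 256/9)
y(W, K) = -3 + K
183602 + y(286, g(-6)) = 183602 + (-3 + 256/9) = 183602 + 229/9 = 1652647/9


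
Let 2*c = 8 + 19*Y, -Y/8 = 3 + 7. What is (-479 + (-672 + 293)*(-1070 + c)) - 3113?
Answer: 688462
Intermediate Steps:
Y = -80 (Y = -8*(3 + 7) = -8*10 = -80)
c = -756 (c = (8 + 19*(-80))/2 = (8 - 1520)/2 = (½)*(-1512) = -756)
(-479 + (-672 + 293)*(-1070 + c)) - 3113 = (-479 + (-672 + 293)*(-1070 - 756)) - 3113 = (-479 - 379*(-1826)) - 3113 = (-479 + 692054) - 3113 = 691575 - 3113 = 688462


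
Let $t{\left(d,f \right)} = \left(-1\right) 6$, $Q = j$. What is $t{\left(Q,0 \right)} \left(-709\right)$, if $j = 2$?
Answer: $4254$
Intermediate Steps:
$Q = 2$
$t{\left(d,f \right)} = -6$
$t{\left(Q,0 \right)} \left(-709\right) = \left(-6\right) \left(-709\right) = 4254$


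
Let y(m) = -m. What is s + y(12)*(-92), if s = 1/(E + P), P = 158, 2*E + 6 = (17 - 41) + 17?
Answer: 334514/303 ≈ 1104.0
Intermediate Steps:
E = -13/2 (E = -3 + ((17 - 41) + 17)/2 = -3 + (-24 + 17)/2 = -3 + (½)*(-7) = -3 - 7/2 = -13/2 ≈ -6.5000)
s = 2/303 (s = 1/(-13/2 + 158) = 1/(303/2) = 2/303 ≈ 0.0066007)
s + y(12)*(-92) = 2/303 - 1*12*(-92) = 2/303 - 12*(-92) = 2/303 + 1104 = 334514/303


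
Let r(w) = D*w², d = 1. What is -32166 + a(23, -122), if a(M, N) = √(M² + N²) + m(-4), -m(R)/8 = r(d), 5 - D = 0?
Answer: -32206 + √15413 ≈ -32082.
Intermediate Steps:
D = 5 (D = 5 - 1*0 = 5 + 0 = 5)
r(w) = 5*w²
m(R) = -40 (m(R) = -40*1² = -40)
a(M, N) = -40 + √(M² + N²) (a(M, N) = √(M² + N²) - 40 = -40 + √(M² + N²))
-32166 + a(23, -122) = -32166 + (-40 + √(23² + (-122)²)) = -32166 + (-40 + √(529 + 14884)) = -32166 + (-40 + √15413) = -32206 + √15413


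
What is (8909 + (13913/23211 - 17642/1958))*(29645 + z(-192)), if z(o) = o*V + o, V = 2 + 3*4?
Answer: 5413305635147005/22723569 ≈ 2.3822e+8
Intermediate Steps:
V = 14 (V = 2 + 12 = 14)
z(o) = 15*o (z(o) = o*14 + o = 14*o + o = 15*o)
(8909 + (13913/23211 - 17642/1958))*(29645 + z(-192)) = (8909 + (13913/23211 - 17642/1958))*(29645 + 15*(-192)) = (8909 + (13913*(1/23211) - 17642*1/1958))*(29645 - 2880) = (8909 + (13913/23211 - 8821/979))*26765 = (8909 - 191123404/22723569)*26765 = (202253152817/22723569)*26765 = 5413305635147005/22723569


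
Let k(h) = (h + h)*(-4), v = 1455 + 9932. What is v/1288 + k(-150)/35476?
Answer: 14482529/1631896 ≈ 8.8747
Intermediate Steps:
v = 11387
k(h) = -8*h (k(h) = (2*h)*(-4) = -8*h)
v/1288 + k(-150)/35476 = 11387/1288 - 8*(-150)/35476 = 11387*(1/1288) + 1200*(1/35476) = 11387/1288 + 300/8869 = 14482529/1631896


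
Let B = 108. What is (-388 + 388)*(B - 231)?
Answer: 0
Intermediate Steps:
(-388 + 388)*(B - 231) = (-388 + 388)*(108 - 231) = 0*(-123) = 0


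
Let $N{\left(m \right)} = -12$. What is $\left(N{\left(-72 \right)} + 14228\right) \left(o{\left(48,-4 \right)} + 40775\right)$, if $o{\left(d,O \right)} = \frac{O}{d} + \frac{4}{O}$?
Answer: $\frac{1738925998}{3} \approx 5.7964 \cdot 10^{8}$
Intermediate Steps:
$o{\left(d,O \right)} = \frac{4}{O} + \frac{O}{d}$
$\left(N{\left(-72 \right)} + 14228\right) \left(o{\left(48,-4 \right)} + 40775\right) = \left(-12 + 14228\right) \left(\left(\frac{4}{-4} - \frac{4}{48}\right) + 40775\right) = 14216 \left(\left(4 \left(- \frac{1}{4}\right) - \frac{1}{12}\right) + 40775\right) = 14216 \left(\left(-1 - \frac{1}{12}\right) + 40775\right) = 14216 \left(- \frac{13}{12} + 40775\right) = 14216 \cdot \frac{489287}{12} = \frac{1738925998}{3}$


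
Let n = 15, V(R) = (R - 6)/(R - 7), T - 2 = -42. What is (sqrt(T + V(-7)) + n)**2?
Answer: (210 + I*sqrt(7658))**2/196 ≈ 185.93 + 187.52*I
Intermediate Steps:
T = -40 (T = 2 - 42 = -40)
V(R) = (-6 + R)/(-7 + R)
(sqrt(T + V(-7)) + n)**2 = (sqrt(-40 + (-6 - 7)/(-7 - 7)) + 15)**2 = (sqrt(-40 - 13/(-14)) + 15)**2 = (sqrt(-40 - 1/14*(-13)) + 15)**2 = (sqrt(-40 + 13/14) + 15)**2 = (sqrt(-547/14) + 15)**2 = (I*sqrt(7658)/14 + 15)**2 = (15 + I*sqrt(7658)/14)**2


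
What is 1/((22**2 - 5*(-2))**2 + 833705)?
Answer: 1/1077741 ≈ 9.2787e-7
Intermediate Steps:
1/((22**2 - 5*(-2))**2 + 833705) = 1/((484 + 10)**2 + 833705) = 1/(494**2 + 833705) = 1/(244036 + 833705) = 1/1077741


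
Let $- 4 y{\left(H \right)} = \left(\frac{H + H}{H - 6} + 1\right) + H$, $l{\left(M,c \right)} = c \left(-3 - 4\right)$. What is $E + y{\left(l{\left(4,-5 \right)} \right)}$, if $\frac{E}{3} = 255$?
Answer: $\frac{43813}{58} \approx 755.4$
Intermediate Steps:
$l{\left(M,c \right)} = - 7 c$ ($l{\left(M,c \right)} = c \left(-7\right) = - 7 c$)
$E = 765$ ($E = 3 \cdot 255 = 765$)
$y{\left(H \right)} = - \frac{1}{4} - \frac{H}{4} - \frac{H}{2 \left(-6 + H\right)}$ ($y{\left(H \right)} = - \frac{\left(\frac{H + H}{H - 6} + 1\right) + H}{4} = - \frac{\left(\frac{2 H}{-6 + H} + 1\right) + H}{4} = - \frac{\left(1 + \frac{2 H}{-6 + H}\right) + H}{4} = - \frac{1 + H + \frac{2 H}{-6 + H}}{4} = - \frac{1}{4} - \frac{H}{4} - \frac{H}{2 \left(-6 + H\right)}$)
$E + y{\left(l{\left(4,-5 \right)} \right)} = 765 + \frac{6 - \left(\left(-7\right) \left(-5\right)\right)^{2} + 3 \left(\left(-7\right) \left(-5\right)\right)}{4 \left(-6 - -35\right)} = 765 + \frac{6 - 35^{2} + 3 \cdot 35}{4 \left(-6 + 35\right)} = 765 + \frac{6 - 1225 + 105}{4 \cdot 29} = 765 + \frac{1}{4} \cdot \frac{1}{29} \left(6 - 1225 + 105\right) = 765 + \frac{1}{4} \cdot \frac{1}{29} \left(-1114\right) = 765 - \frac{557}{58} = \frac{43813}{58}$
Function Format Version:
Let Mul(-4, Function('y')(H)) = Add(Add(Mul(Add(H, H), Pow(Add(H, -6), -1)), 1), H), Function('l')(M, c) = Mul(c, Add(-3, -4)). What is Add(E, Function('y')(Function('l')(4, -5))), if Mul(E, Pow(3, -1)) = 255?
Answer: Rational(43813, 58) ≈ 755.40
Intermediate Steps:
Function('l')(M, c) = Mul(-7, c) (Function('l')(M, c) = Mul(c, -7) = Mul(-7, c))
E = 765 (E = Mul(3, 255) = 765)
Function('y')(H) = Add(Rational(-1, 4), Mul(Rational(-1, 4), H), Mul(Rational(-1, 2), H, Pow(Add(-6, H), -1))) (Function('y')(H) = Mul(Rational(-1, 4), Add(Add(Mul(Add(H, H), Pow(Add(H, -6), -1)), 1), H)) = Mul(Rational(-1, 4), Add(Add(Mul(Mul(2, H), Pow(Add(-6, H), -1)), 1), H)) = Mul(Rational(-1, 4), Add(Add(Mul(2, H, Pow(Add(-6, H), -1)), 1), H)) = Mul(Rational(-1, 4), Add(Add(1, Mul(2, H, Pow(Add(-6, H), -1))), H)) = Mul(Rational(-1, 4), Add(1, H, Mul(2, H, Pow(Add(-6, H), -1)))) = Add(Rational(-1, 4), Mul(Rational(-1, 4), H), Mul(Rational(-1, 2), H, Pow(Add(-6, H), -1))))
Add(E, Function('y')(Function('l')(4, -5))) = Add(765, Mul(Rational(1, 4), Pow(Add(-6, Mul(-7, -5)), -1), Add(6, Mul(-1, Pow(Mul(-7, -5), 2)), Mul(3, Mul(-7, -5))))) = Add(765, Mul(Rational(1, 4), Pow(Add(-6, 35), -1), Add(6, Mul(-1, Pow(35, 2)), Mul(3, 35)))) = Add(765, Mul(Rational(1, 4), Pow(29, -1), Add(6, Mul(-1, 1225), 105))) = Add(765, Mul(Rational(1, 4), Rational(1, 29), Add(6, -1225, 105))) = Add(765, Mul(Rational(1, 4), Rational(1, 29), -1114)) = Add(765, Rational(-557, 58)) = Rational(43813, 58)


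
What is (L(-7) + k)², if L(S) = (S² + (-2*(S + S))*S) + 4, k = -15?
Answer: 24964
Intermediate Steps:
L(S) = 4 - 3*S² (L(S) = (S² + (-4*S)*S) + 4 = (S² - 4*S²) + 4 = -3*S² + 4 = 4 - 3*S²)
(L(-7) + k)² = ((4 - 3*(-7)²) - 15)² = ((4 - 3*49) - 15)² = ((4 - 147) - 15)² = (-143 - 15)² = (-158)² = 24964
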